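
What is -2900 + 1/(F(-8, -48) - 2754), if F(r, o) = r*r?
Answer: -7801001/2690 ≈ -2900.0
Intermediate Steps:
F(r, o) = r²
-2900 + 1/(F(-8, -48) - 2754) = -2900 + 1/((-8)² - 2754) = -2900 + 1/(64 - 2754) = -2900 + 1/(-2690) = -2900 - 1/2690 = -7801001/2690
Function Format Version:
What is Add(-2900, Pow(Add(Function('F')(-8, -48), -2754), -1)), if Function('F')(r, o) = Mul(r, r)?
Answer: Rational(-7801001, 2690) ≈ -2900.0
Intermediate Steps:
Function('F')(r, o) = Pow(r, 2)
Add(-2900, Pow(Add(Function('F')(-8, -48), -2754), -1)) = Add(-2900, Pow(Add(Pow(-8, 2), -2754), -1)) = Add(-2900, Pow(Add(64, -2754), -1)) = Add(-2900, Pow(-2690, -1)) = Add(-2900, Rational(-1, 2690)) = Rational(-7801001, 2690)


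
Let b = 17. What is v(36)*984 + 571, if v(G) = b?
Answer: 17299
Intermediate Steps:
v(G) = 17
v(36)*984 + 571 = 17*984 + 571 = 16728 + 571 = 17299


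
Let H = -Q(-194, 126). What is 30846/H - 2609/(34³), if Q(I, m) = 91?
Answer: -1212608603/3576664 ≈ -339.03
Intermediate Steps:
H = -91 (H = -1*91 = -91)
30846/H - 2609/(34³) = 30846/(-91) - 2609/(34³) = 30846*(-1/91) - 2609/39304 = -30846/91 - 2609*1/39304 = -30846/91 - 2609/39304 = -1212608603/3576664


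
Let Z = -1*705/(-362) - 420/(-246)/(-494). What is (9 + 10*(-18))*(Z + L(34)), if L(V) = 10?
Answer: -394079445/192946 ≈ -2042.4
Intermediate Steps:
Z = 7126865/3665974 (Z = -705*(-1/362) - 420*(-1/246)*(-1/494) = 705/362 + (70/41)*(-1/494) = 705/362 - 35/10127 = 7126865/3665974 ≈ 1.9441)
(9 + 10*(-18))*(Z + L(34)) = (9 + 10*(-18))*(7126865/3665974 + 10) = (9 - 180)*(43786605/3665974) = -171*43786605/3665974 = -394079445/192946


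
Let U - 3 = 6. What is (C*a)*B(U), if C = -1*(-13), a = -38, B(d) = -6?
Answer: 2964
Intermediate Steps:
U = 9 (U = 3 + 6 = 9)
C = 13
(C*a)*B(U) = (13*(-38))*(-6) = -494*(-6) = 2964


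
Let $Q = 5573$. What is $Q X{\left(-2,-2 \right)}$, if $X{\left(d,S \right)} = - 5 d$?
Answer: $55730$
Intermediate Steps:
$Q X{\left(-2,-2 \right)} = 5573 \left(\left(-5\right) \left(-2\right)\right) = 5573 \cdot 10 = 55730$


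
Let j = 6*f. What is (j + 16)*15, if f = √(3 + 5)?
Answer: 240 + 180*√2 ≈ 494.56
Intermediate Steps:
f = 2*√2 (f = √8 = 2*√2 ≈ 2.8284)
j = 12*√2 (j = 6*(2*√2) = 12*√2 ≈ 16.971)
(j + 16)*15 = (12*√2 + 16)*15 = (16 + 12*√2)*15 = 240 + 180*√2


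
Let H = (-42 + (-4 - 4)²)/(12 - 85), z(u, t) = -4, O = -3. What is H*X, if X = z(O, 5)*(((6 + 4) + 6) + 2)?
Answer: 1584/73 ≈ 21.699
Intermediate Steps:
H = -22/73 (H = (-42 + (-8)²)/(-73) = (-42 + 64)*(-1/73) = 22*(-1/73) = -22/73 ≈ -0.30137)
X = -72 (X = -4*(((6 + 4) + 6) + 2) = -4*((10 + 6) + 2) = -4*(16 + 2) = -4*18 = -72)
H*X = -22/73*(-72) = 1584/73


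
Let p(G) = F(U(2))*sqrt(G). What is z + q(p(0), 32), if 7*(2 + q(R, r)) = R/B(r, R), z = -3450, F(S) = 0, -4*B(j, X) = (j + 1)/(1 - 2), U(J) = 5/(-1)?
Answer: -3452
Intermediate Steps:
U(J) = -5 (U(J) = 5*(-1) = -5)
B(j, X) = 1/4 + j/4 (B(j, X) = -(j + 1)/(4*(1 - 2)) = -(1 + j)/(4*(-1)) = -(1 + j)*(-1)/4 = -(-1 - j)/4 = 1/4 + j/4)
p(G) = 0 (p(G) = 0*sqrt(G) = 0)
q(R, r) = -2 + R/(7*(1/4 + r/4)) (q(R, r) = -2 + (R/(1/4 + r/4))/7 = -2 + R/(7*(1/4 + r/4)))
z + q(p(0), 32) = -3450 + 2*(-7 - 7*32 + 2*0)/(7*(1 + 32)) = -3450 + (2/7)*(-7 - 224 + 0)/33 = -3450 + (2/7)*(1/33)*(-231) = -3450 - 2 = -3452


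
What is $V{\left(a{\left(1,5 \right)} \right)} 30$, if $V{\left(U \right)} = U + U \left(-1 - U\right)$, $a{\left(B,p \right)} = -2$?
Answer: $-120$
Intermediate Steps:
$V{\left(a{\left(1,5 \right)} \right)} 30 = - \left(-2\right)^{2} \cdot 30 = \left(-1\right) 4 \cdot 30 = \left(-4\right) 30 = -120$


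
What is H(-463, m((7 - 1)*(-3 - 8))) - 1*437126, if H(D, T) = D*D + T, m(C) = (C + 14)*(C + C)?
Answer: -215893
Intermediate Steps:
m(C) = 2*C*(14 + C) (m(C) = (14 + C)*(2*C) = 2*C*(14 + C))
H(D, T) = T + D² (H(D, T) = D² + T = T + D²)
H(-463, m((7 - 1)*(-3 - 8))) - 1*437126 = (2*((7 - 1)*(-3 - 8))*(14 + (7 - 1)*(-3 - 8)) + (-463)²) - 1*437126 = (2*(6*(-11))*(14 + 6*(-11)) + 214369) - 437126 = (2*(-66)*(14 - 66) + 214369) - 437126 = (2*(-66)*(-52) + 214369) - 437126 = (6864 + 214369) - 437126 = 221233 - 437126 = -215893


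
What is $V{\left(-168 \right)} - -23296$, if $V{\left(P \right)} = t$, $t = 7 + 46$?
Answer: $23349$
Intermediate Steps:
$t = 53$
$V{\left(P \right)} = 53$
$V{\left(-168 \right)} - -23296 = 53 - -23296 = 53 + 23296 = 23349$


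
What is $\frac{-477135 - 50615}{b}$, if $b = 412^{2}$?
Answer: $- \frac{263875}{84872} \approx -3.1091$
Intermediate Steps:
$b = 169744$
$\frac{-477135 - 50615}{b} = \frac{-477135 - 50615}{169744} = \left(-477135 - 50615\right) \frac{1}{169744} = \left(-527750\right) \frac{1}{169744} = - \frac{263875}{84872}$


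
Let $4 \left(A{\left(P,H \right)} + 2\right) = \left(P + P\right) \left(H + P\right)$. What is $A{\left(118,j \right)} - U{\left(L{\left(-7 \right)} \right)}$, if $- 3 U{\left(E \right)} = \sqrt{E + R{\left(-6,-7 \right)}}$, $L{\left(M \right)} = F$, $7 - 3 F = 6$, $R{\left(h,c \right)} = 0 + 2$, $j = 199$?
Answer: $18701 + \frac{\sqrt{21}}{9} \approx 18702.0$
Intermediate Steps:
$R{\left(h,c \right)} = 2$
$F = \frac{1}{3}$ ($F = \frac{7}{3} - 2 = \frac{1}{3} \approx 0.33333$)
$A{\left(P,H \right)} = -2 + \frac{P \left(H + P\right)}{2}$ ($A{\left(P,H \right)} = -2 + \frac{\left(P + P\right) \left(H + P\right)}{4} = -2 + \frac{2 P \left(H + P\right)}{4} = -2 + \frac{P \left(H + P\right)}{2}$)
$L{\left(M \right)} = \frac{1}{3}$
$U{\left(E \right)} = - \frac{\sqrt{2 + E}}{3}$ ($U{\left(E \right)} = - \frac{\sqrt{E + 2}}{3} = - \frac{\sqrt{2 + E}}{3}$)
$A{\left(118,j \right)} - U{\left(L{\left(-7 \right)} \right)} = \left(-2 + \frac{118^{2}}{2} + \frac{1}{2} \cdot 199 \cdot 118\right) - - \frac{\sqrt{2 + \frac{1}{3}}}{3} = \left(-2 + \frac{1}{2} \cdot 13924 + 11741\right) - - \frac{\sqrt{\frac{7}{3}}}{3} = \left(-2 + 6962 + 11741\right) - - \frac{\frac{1}{3} \sqrt{21}}{3} = 18701 - - \frac{\sqrt{21}}{9} = 18701 + \frac{\sqrt{21}}{9}$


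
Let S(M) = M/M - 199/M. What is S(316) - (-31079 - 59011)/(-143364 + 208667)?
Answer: 5158413/2947964 ≈ 1.7498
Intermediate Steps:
S(M) = 1 - 199/M
S(316) - (-31079 - 59011)/(-143364 + 208667) = (-199 + 316)/316 - (-31079 - 59011)/(-143364 + 208667) = (1/316)*117 - (-90090)/65303 = 117/316 - (-90090)/65303 = 117/316 - 1*(-12870/9329) = 117/316 + 12870/9329 = 5158413/2947964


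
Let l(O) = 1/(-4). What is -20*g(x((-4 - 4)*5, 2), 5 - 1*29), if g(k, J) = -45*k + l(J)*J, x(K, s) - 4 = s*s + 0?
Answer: 7080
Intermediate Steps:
l(O) = -¼
x(K, s) = 4 + s² (x(K, s) = 4 + (s*s + 0) = 4 + (s² + 0) = 4 + s²)
g(k, J) = -45*k - J/4
-20*g(x((-4 - 4)*5, 2), 5 - 1*29) = -20*(-45*(4 + 2²) - (5 - 1*29)/4) = -20*(-45*(4 + 4) - (5 - 29)/4) = -20*(-45*8 - ¼*(-24)) = -20*(-360 + 6) = -20*(-354) = 7080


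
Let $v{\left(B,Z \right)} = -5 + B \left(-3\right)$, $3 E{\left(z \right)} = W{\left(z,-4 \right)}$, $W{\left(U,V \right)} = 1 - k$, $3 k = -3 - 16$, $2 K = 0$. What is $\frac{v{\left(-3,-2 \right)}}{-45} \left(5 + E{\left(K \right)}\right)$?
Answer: $- \frac{268}{405} \approx -0.66173$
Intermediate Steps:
$K = 0$ ($K = \frac{1}{2} \cdot 0 = 0$)
$k = - \frac{19}{3}$ ($k = \frac{-3 - 16}{3} = \frac{1}{3} \left(-19\right) = - \frac{19}{3} \approx -6.3333$)
$W{\left(U,V \right)} = \frac{22}{3}$ ($W{\left(U,V \right)} = 1 - - \frac{19}{3} = 1 + \frac{19}{3} = \frac{22}{3}$)
$E{\left(z \right)} = \frac{22}{9}$ ($E{\left(z \right)} = \frac{1}{3} \cdot \frac{22}{3} = \frac{22}{9}$)
$v{\left(B,Z \right)} = -5 - 3 B$
$\frac{v{\left(-3,-2 \right)}}{-45} \left(5 + E{\left(K \right)}\right) = \frac{-5 - -9}{-45} \left(5 + \frac{22}{9}\right) = \left(-5 + 9\right) \left(- \frac{1}{45}\right) \frac{67}{9} = 4 \left(- \frac{1}{45}\right) \frac{67}{9} = \left(- \frac{4}{45}\right) \frac{67}{9} = - \frac{268}{405}$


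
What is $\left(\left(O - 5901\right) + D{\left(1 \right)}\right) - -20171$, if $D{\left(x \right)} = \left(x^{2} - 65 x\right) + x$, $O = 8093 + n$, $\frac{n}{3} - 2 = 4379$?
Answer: $35443$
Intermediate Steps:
$n = 13143$ ($n = 6 + 3 \cdot 4379 = 6 + 13137 = 13143$)
$O = 21236$ ($O = 8093 + 13143 = 21236$)
$D{\left(x \right)} = x^{2} - 64 x$
$\left(\left(O - 5901\right) + D{\left(1 \right)}\right) - -20171 = \left(\left(21236 - 5901\right) + 1 \left(-64 + 1\right)\right) - -20171 = \left(15335 + 1 \left(-63\right)\right) + 20171 = \left(15335 - 63\right) + 20171 = 15272 + 20171 = 35443$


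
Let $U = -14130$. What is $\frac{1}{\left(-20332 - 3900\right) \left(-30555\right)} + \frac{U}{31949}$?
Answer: $- \frac{10461975746851}{23655319473240} \approx -0.44227$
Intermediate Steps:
$\frac{1}{\left(-20332 - 3900\right) \left(-30555\right)} + \frac{U}{31949} = \frac{1}{\left(-20332 - 3900\right) \left(-30555\right)} - \frac{14130}{31949} = \frac{1}{-24232} \left(- \frac{1}{30555}\right) - \frac{14130}{31949} = \left(- \frac{1}{24232}\right) \left(- \frac{1}{30555}\right) - \frac{14130}{31949} = \frac{1}{740408760} - \frac{14130}{31949} = - \frac{10461975746851}{23655319473240}$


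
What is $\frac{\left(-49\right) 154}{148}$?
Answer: $- \frac{3773}{74} \approx -50.987$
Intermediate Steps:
$\frac{\left(-49\right) 154}{148} = \left(-7546\right) \frac{1}{148} = - \frac{3773}{74}$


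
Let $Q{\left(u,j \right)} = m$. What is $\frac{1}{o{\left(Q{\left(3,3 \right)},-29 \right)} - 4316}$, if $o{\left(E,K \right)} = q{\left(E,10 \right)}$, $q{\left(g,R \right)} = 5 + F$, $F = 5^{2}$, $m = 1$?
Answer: $- \frac{1}{4286} \approx -0.00023332$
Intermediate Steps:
$Q{\left(u,j \right)} = 1$
$F = 25$
$q{\left(g,R \right)} = 30$ ($q{\left(g,R \right)} = 5 + 25 = 30$)
$o{\left(E,K \right)} = 30$
$\frac{1}{o{\left(Q{\left(3,3 \right)},-29 \right)} - 4316} = \frac{1}{30 - 4316} = \frac{1}{-4286} = - \frac{1}{4286}$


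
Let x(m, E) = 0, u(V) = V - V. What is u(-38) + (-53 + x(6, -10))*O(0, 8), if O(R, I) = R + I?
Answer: -424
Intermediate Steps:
u(V) = 0
O(R, I) = I + R
u(-38) + (-53 + x(6, -10))*O(0, 8) = 0 + (-53 + 0)*(8 + 0) = 0 - 53*8 = 0 - 424 = -424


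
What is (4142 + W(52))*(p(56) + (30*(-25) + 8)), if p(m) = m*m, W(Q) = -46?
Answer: 9805824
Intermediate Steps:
p(m) = m**2
(4142 + W(52))*(p(56) + (30*(-25) + 8)) = (4142 - 46)*(56**2 + (30*(-25) + 8)) = 4096*(3136 + (-750 + 8)) = 4096*(3136 - 742) = 4096*2394 = 9805824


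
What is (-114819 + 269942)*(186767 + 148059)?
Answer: 51939213598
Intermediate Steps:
(-114819 + 269942)*(186767 + 148059) = 155123*334826 = 51939213598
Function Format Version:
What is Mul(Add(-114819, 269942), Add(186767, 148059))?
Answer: 51939213598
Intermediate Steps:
Mul(Add(-114819, 269942), Add(186767, 148059)) = Mul(155123, 334826) = 51939213598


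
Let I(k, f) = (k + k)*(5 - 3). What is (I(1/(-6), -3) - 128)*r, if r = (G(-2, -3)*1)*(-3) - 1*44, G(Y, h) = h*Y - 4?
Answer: 19300/3 ≈ 6433.3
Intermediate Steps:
G(Y, h) = -4 + Y*h (G(Y, h) = Y*h - 4 = -4 + Y*h)
I(k, f) = 4*k (I(k, f) = (2*k)*2 = 4*k)
r = -50 (r = ((-4 - 2*(-3))*1)*(-3) - 1*44 = ((-4 + 6)*1)*(-3) - 44 = (2*1)*(-3) - 44 = 2*(-3) - 44 = -6 - 44 = -50)
(I(1/(-6), -3) - 128)*r = (4/(-6) - 128)*(-50) = (4*(-⅙) - 128)*(-50) = (-⅔ - 128)*(-50) = -386/3*(-50) = 19300/3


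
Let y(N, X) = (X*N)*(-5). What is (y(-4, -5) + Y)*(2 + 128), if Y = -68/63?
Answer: -827840/63 ≈ -13140.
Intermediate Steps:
y(N, X) = -5*N*X (y(N, X) = (N*X)*(-5) = -5*N*X)
Y = -68/63 (Y = -68*1/63 = -68/63 ≈ -1.0794)
(y(-4, -5) + Y)*(2 + 128) = (-5*(-4)*(-5) - 68/63)*(2 + 128) = (-100 - 68/63)*130 = -6368/63*130 = -827840/63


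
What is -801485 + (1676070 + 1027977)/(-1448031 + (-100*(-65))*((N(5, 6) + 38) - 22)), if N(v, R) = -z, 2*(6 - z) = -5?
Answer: -373835145444/466427 ≈ -8.0149e+5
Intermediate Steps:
z = 17/2 (z = 6 - 1/2*(-5) = 6 + 5/2 = 17/2 ≈ 8.5000)
N(v, R) = -17/2 (N(v, R) = -1*17/2 = -17/2)
-801485 + (1676070 + 1027977)/(-1448031 + (-100*(-65))*((N(5, 6) + 38) - 22)) = -801485 + (1676070 + 1027977)/(-1448031 + (-100*(-65))*((-17/2 + 38) - 22)) = -801485 + 2704047/(-1448031 + 6500*(59/2 - 22)) = -801485 + 2704047/(-1448031 + 6500*(15/2)) = -801485 + 2704047/(-1448031 + 48750) = -801485 + 2704047/(-1399281) = -801485 + 2704047*(-1/1399281) = -801485 - 901349/466427 = -373835145444/466427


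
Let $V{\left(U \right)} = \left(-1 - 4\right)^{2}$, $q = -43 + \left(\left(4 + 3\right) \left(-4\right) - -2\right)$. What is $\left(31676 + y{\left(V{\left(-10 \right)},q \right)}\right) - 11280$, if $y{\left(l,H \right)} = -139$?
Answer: $20257$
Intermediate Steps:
$q = -69$ ($q = -43 + \left(7 \left(-4\right) + 2\right) = -43 + \left(-28 + 2\right) = -43 - 26 = -69$)
$V{\left(U \right)} = 25$ ($V{\left(U \right)} = \left(-5\right)^{2} = 25$)
$\left(31676 + y{\left(V{\left(-10 \right)},q \right)}\right) - 11280 = \left(31676 - 139\right) - 11280 = 31537 - 11280 = 20257$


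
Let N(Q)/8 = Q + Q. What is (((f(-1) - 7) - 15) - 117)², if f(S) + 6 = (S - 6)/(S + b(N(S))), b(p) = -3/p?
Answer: 3143529/169 ≈ 18601.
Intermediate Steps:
N(Q) = 16*Q (N(Q) = 8*(Q + Q) = 8*(2*Q) = 16*Q)
f(S) = -6 + (-6 + S)/(S - 3/(16*S)) (f(S) = -6 + (S - 6)/(S - 3*1/(16*S)) = -6 + (-6 + S)/(S - 3/(16*S)))
(((f(-1) - 7) - 15) - 117)² = (((2*(9 - 8*(-1)*(6 + 5*(-1)))/(-3 + 16*(-1)²) - 7) - 15) - 117)² = (((2*(9 - 8*(-1)*(6 - 5))/(-3 + 16*1) - 7) - 15) - 117)² = (((2*(9 - 8*(-1)*1)/(-3 + 16) - 7) - 15) - 117)² = (((2*(9 + 8)/13 - 7) - 15) - 117)² = (((2*(1/13)*17 - 7) - 15) - 117)² = (((34/13 - 7) - 15) - 117)² = ((-57/13 - 15) - 117)² = (-252/13 - 117)² = (-1773/13)² = 3143529/169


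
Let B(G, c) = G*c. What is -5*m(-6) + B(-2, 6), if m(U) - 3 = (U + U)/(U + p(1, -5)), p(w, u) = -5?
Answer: -357/11 ≈ -32.455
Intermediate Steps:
m(U) = 3 + 2*U/(-5 + U) (m(U) = 3 + (U + U)/(U - 5) = 3 + (2*U)/(-5 + U) = 3 + 2*U/(-5 + U))
-5*m(-6) + B(-2, 6) = -25*(-3 - 6)/(-5 - 6) - 2*6 = -25*(-9)/(-11) - 12 = -25*(-1)*(-9)/11 - 12 = -5*45/11 - 12 = -225/11 - 12 = -357/11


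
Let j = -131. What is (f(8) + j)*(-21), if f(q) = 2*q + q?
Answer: 2247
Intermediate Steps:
f(q) = 3*q
(f(8) + j)*(-21) = (3*8 - 131)*(-21) = (24 - 131)*(-21) = -107*(-21) = 2247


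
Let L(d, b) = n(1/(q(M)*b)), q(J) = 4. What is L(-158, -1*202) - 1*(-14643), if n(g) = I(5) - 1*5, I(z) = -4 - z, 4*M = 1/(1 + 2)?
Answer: 14629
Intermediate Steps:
M = 1/12 (M = 1/(4*(1 + 2)) = (¼)/3 = (¼)*(⅓) = 1/12 ≈ 0.083333)
n(g) = -14 (n(g) = (-4 - 1*5) - 1*5 = (-4 - 5) - 5 = -9 - 5 = -14)
L(d, b) = -14
L(-158, -1*202) - 1*(-14643) = -14 - 1*(-14643) = -14 + 14643 = 14629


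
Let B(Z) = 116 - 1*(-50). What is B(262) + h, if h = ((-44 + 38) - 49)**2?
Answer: 3191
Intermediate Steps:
B(Z) = 166 (B(Z) = 116 + 50 = 166)
h = 3025 (h = (-6 - 49)**2 = (-55)**2 = 3025)
B(262) + h = 166 + 3025 = 3191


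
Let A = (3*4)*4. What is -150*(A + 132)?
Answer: -27000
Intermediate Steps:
A = 48 (A = 12*4 = 48)
-150*(A + 132) = -150*(48 + 132) = -150*180 = -27000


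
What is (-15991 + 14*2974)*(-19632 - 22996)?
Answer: -1093195060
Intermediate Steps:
(-15991 + 14*2974)*(-19632 - 22996) = (-15991 + 41636)*(-42628) = 25645*(-42628) = -1093195060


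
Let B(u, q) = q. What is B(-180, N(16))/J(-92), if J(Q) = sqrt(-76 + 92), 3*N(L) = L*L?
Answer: 64/3 ≈ 21.333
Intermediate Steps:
N(L) = L**2/3 (N(L) = (L*L)/3 = L**2/3)
J(Q) = 4 (J(Q) = sqrt(16) = 4)
B(-180, N(16))/J(-92) = ((1/3)*16**2)/4 = ((1/3)*256)*(1/4) = (256/3)*(1/4) = 64/3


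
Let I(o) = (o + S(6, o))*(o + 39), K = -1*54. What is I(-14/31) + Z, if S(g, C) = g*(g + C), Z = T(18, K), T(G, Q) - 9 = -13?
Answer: 1212666/961 ≈ 1261.9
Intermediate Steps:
K = -54
T(G, Q) = -4 (T(G, Q) = 9 - 13 = -4)
Z = -4
S(g, C) = g*(C + g)
I(o) = (36 + 7*o)*(39 + o) (I(o) = (o + 6*(o + 6))*(o + 39) = (o + 6*(6 + o))*(39 + o) = (o + (36 + 6*o))*(39 + o) = (36 + 7*o)*(39 + o))
I(-14/31) + Z = (1404 + 7*(-14/31)**2 + 309*(-14/31)) - 4 = (1404 + 7*(196/961) - 4326/31) - 4 = (1404 + 1372/961 - 4326/31) - 4 = 1216510/961 - 4 = 1212666/961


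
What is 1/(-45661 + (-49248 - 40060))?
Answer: -1/134969 ≈ -7.4091e-6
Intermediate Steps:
1/(-45661 + (-49248 - 40060)) = 1/(-45661 - 89308) = 1/(-134969) = -1/134969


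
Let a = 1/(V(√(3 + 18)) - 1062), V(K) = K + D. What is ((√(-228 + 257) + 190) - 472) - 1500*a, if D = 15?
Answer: -25629543/91349 + √29 + 125*√21/91349 ≈ -275.18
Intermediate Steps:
V(K) = 15 + K (V(K) = K + 15 = 15 + K)
a = 1/(-1047 + √21) (a = 1/((15 + √(3 + 18)) - 1062) = 1/((15 + √21) - 1062) = 1/(-1047 + √21) ≈ -0.00095931)
((√(-228 + 257) + 190) - 472) - 1500*a = ((√(-228 + 257) + 190) - 472) - 1500*(-349/365396 - √21/1096188) = ((√29 + 190) - 472) + (130875/91349 + 125*√21/91349) = ((190 + √29) - 472) + (130875/91349 + 125*√21/91349) = (-282 + √29) + (130875/91349 + 125*√21/91349) = -25629543/91349 + √29 + 125*√21/91349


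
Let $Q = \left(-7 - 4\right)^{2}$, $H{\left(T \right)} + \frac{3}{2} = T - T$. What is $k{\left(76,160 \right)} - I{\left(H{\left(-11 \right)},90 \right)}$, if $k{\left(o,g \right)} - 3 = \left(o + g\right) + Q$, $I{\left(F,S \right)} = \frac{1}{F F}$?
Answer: $\frac{3236}{9} \approx 359.56$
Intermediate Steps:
$H{\left(T \right)} = - \frac{3}{2}$ ($H{\left(T \right)} = - \frac{3}{2} + \left(T - T\right) = - \frac{3}{2} + 0 = - \frac{3}{2}$)
$I{\left(F,S \right)} = \frac{1}{F^{2}}$
$Q = 121$ ($Q = \left(-7 - 4\right)^{2} = \left(-11\right)^{2} = 121$)
$k{\left(o,g \right)} = 124 + g + o$ ($k{\left(o,g \right)} = 3 + \left(\left(o + g\right) + 121\right) = 3 + \left(\left(g + o\right) + 121\right) = 3 + \left(121 + g + o\right) = 124 + g + o$)
$k{\left(76,160 \right)} - I{\left(H{\left(-11 \right)},90 \right)} = \left(124 + 160 + 76\right) - \frac{1}{\frac{9}{4}} = 360 - \frac{4}{9} = \frac{3236}{9}$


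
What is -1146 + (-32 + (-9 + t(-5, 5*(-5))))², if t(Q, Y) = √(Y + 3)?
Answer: 513 - 82*I*√22 ≈ 513.0 - 384.61*I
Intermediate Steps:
t(Q, Y) = √(3 + Y)
-1146 + (-32 + (-9 + t(-5, 5*(-5))))² = -1146 + (-32 + (-9 + √(3 + 5*(-5))))² = -1146 + (-32 + (-9 + √(3 - 25)))² = -1146 + (-32 + (-9 + √(-22)))² = -1146 + (-32 + (-9 + I*√22))² = -1146 + (-41 + I*√22)²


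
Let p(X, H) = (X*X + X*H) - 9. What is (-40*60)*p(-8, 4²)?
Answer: 175200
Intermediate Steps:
p(X, H) = -9 + X² + H*X (p(X, H) = (X² + H*X) - 9 = -9 + X² + H*X)
(-40*60)*p(-8, 4²) = (-40*60)*(-9 + (-8)² + 4²*(-8)) = -2400*(-9 + 64 + 16*(-8)) = -2400*(-9 + 64 - 128) = -2400*(-73) = 175200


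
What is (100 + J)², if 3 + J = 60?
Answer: 24649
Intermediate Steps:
J = 57 (J = -3 + 60 = 57)
(100 + J)² = (100 + 57)² = 157² = 24649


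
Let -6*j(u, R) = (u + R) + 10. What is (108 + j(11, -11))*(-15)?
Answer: -1595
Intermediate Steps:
j(u, R) = -5/3 - R/6 - u/6 (j(u, R) = -((u + R) + 10)/6 = -((R + u) + 10)/6 = -(10 + R + u)/6 = -5/3 - R/6 - u/6)
(108 + j(11, -11))*(-15) = (108 + (-5/3 - 1/6*(-11) - 1/6*11))*(-15) = (108 + (-5/3 + 11/6 - 11/6))*(-15) = (108 - 5/3)*(-15) = (319/3)*(-15) = -1595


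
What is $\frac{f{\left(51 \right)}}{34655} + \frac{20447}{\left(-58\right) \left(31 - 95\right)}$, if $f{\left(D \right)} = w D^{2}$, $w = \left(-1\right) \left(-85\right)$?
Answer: $\frac{10546609}{887168} \approx 11.888$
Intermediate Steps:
$w = 85$
$f{\left(D \right)} = 85 D^{2}$
$\frac{f{\left(51 \right)}}{34655} + \frac{20447}{\left(-58\right) \left(31 - 95\right)} = \frac{85 \cdot 51^{2}}{34655} + \frac{20447}{\left(-58\right) \left(31 - 95\right)} = 85 \cdot 2601 \cdot \frac{1}{34655} + \frac{20447}{\left(-58\right) \left(-64\right)} = 221085 \cdot \frac{1}{34655} + \frac{20447}{3712} = \frac{44217}{6931} + 20447 \cdot \frac{1}{3712} = \frac{44217}{6931} + \frac{20447}{3712} = \frac{10546609}{887168}$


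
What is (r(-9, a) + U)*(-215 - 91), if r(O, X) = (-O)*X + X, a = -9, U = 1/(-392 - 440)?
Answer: 11456793/416 ≈ 27540.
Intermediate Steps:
U = -1/832 (U = 1/(-832) = -1/832 ≈ -0.0012019)
r(O, X) = X - O*X (r(O, X) = -O*X + X = X - O*X)
(r(-9, a) + U)*(-215 - 91) = (-9*(1 - 1*(-9)) - 1/832)*(-215 - 91) = (-9*(1 + 9) - 1/832)*(-306) = (-9*10 - 1/832)*(-306) = (-90 - 1/832)*(-306) = -74881/832*(-306) = 11456793/416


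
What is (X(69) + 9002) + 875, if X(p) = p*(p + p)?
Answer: 19399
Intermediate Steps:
X(p) = 2*p² (X(p) = p*(2*p) = 2*p²)
(X(69) + 9002) + 875 = (2*69² + 9002) + 875 = (2*4761 + 9002) + 875 = (9522 + 9002) + 875 = 18524 + 875 = 19399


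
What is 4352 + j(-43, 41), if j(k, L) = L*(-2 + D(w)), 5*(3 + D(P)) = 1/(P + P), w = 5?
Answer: 207391/50 ≈ 4147.8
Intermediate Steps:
D(P) = -3 + 1/(10*P) (D(P) = -3 + 1/(5*(P + P)) = -3 + 1/(5*((2*P))) = -3 + (1/(2*P))/5 = -3 + 1/(10*P))
j(k, L) = -249*L/50 (j(k, L) = L*(-2 + (-3 + (1/10)/5)) = L*(-2 + (-3 + (1/10)*(1/5))) = L*(-2 + (-3 + 1/50)) = L*(-2 - 149/50) = L*(-249/50) = -249*L/50)
4352 + j(-43, 41) = 4352 - 249/50*41 = 4352 - 10209/50 = 207391/50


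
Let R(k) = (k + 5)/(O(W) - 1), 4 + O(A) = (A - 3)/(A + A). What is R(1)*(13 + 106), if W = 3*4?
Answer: -5712/37 ≈ -154.38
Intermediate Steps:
W = 12
O(A) = -4 + (-3 + A)/(2*A) (O(A) = -4 + (A - 3)/(A + A) = -4 + (-3 + A)/((2*A)) = -4 + (-3 + A)*(1/(2*A)) = -4 + (-3 + A)/(2*A))
R(k) = -40/37 - 8*k/37 (R(k) = (k + 5)/((½)*(-3 - 7*12)/12 - 1) = (5 + k)/((½)*(1/12)*(-3 - 84) - 1) = (5 + k)/((½)*(1/12)*(-87) - 1) = (5 + k)/(-29/8 - 1) = (5 + k)/(-37/8) = (5 + k)*(-8/37) = -40/37 - 8*k/37)
R(1)*(13 + 106) = (-40/37 - 8/37*1)*(13 + 106) = (-40/37 - 8/37)*119 = -48/37*119 = -5712/37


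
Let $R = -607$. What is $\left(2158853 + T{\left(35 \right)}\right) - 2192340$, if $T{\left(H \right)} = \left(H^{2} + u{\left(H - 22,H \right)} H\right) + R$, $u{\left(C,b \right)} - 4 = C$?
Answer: $-32274$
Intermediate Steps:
$u{\left(C,b \right)} = 4 + C$
$T{\left(H \right)} = -607 + H^{2} + H \left(-18 + H\right)$ ($T{\left(H \right)} = \left(H^{2} + \left(4 + \left(H - 22\right)\right) H\right) - 607 = \left(H^{2} + \left(4 + \left(-22 + H\right)\right) H\right) - 607 = \left(H^{2} + \left(-18 + H\right) H\right) - 607 = \left(H^{2} + H \left(-18 + H\right)\right) - 607 = -607 + H^{2} + H \left(-18 + H\right)$)
$\left(2158853 + T{\left(35 \right)}\right) - 2192340 = \left(2158853 + \left(-607 + 35^{2} + 35 \left(-18 + 35\right)\right)\right) - 2192340 = \left(2158853 + \left(-607 + 1225 + 35 \cdot 17\right)\right) - 2192340 = \left(2158853 + \left(-607 + 1225 + 595\right)\right) - 2192340 = \left(2158853 + 1213\right) - 2192340 = 2160066 - 2192340 = -32274$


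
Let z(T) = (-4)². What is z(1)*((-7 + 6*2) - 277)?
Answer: -4352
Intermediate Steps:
z(T) = 16
z(1)*((-7 + 6*2) - 277) = 16*((-7 + 6*2) - 277) = 16*((-7 + 12) - 277) = 16*(5 - 277) = 16*(-272) = -4352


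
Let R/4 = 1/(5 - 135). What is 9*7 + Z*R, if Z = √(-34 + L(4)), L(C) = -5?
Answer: 63 - 2*I*√39/65 ≈ 63.0 - 0.19215*I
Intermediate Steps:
Z = I*√39 (Z = √(-34 - 5) = √(-39) = I*√39 ≈ 6.245*I)
R = -2/65 (R = 4/(5 - 135) = 4/(-130) = 4*(-1/130) = -2/65 ≈ -0.030769)
9*7 + Z*R = 9*7 + (I*√39)*(-2/65) = 63 - 2*I*√39/65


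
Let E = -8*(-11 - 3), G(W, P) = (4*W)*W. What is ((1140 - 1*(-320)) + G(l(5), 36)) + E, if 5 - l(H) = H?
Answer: 1572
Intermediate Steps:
l(H) = 5 - H
G(W, P) = 4*W²
E = 112 (E = -8*(-14) = 112)
((1140 - 1*(-320)) + G(l(5), 36)) + E = ((1140 - 1*(-320)) + 4*(5 - 1*5)²) + 112 = ((1140 + 320) + 4*(5 - 5)²) + 112 = (1460 + 4*0²) + 112 = (1460 + 4*0) + 112 = (1460 + 0) + 112 = 1460 + 112 = 1572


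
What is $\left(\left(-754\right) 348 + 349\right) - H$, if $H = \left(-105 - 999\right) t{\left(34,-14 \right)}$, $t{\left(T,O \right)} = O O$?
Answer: $-45659$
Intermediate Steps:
$t{\left(T,O \right)} = O^{2}$
$H = -216384$ ($H = \left(-105 - 999\right) \left(-14\right)^{2} = \left(-1104\right) 196 = -216384$)
$\left(\left(-754\right) 348 + 349\right) - H = \left(\left(-754\right) 348 + 349\right) - -216384 = \left(-262392 + 349\right) + 216384 = -262043 + 216384 = -45659$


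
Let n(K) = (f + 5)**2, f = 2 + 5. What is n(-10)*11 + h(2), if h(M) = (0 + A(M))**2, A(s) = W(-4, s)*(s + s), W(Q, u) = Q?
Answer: 1840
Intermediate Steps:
A(s) = -8*s (A(s) = -4*(s + s) = -8*s)
h(M) = 64*M**2 (h(M) = (0 - 8*M)**2 = (-8*M)**2 = 64*M**2)
f = 7
n(K) = 144 (n(K) = (7 + 5)**2 = 12**2 = 144)
n(-10)*11 + h(2) = 144*11 + 64*2**2 = 1584 + 64*4 = 1584 + 256 = 1840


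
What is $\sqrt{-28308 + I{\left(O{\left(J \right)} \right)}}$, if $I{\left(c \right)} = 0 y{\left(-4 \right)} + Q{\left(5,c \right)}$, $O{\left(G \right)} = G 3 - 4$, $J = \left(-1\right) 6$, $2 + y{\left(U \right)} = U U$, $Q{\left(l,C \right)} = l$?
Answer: $i \sqrt{28303} \approx 168.23 i$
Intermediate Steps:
$y{\left(U \right)} = -2 + U^{2}$ ($y{\left(U \right)} = -2 + U U = -2 + U^{2}$)
$J = -6$
$O{\left(G \right)} = -4 + 3 G$ ($O{\left(G \right)} = 3 G - 4 = -4 + 3 G$)
$I{\left(c \right)} = 5$ ($I{\left(c \right)} = 0 \left(-2 + \left(-4\right)^{2}\right) + 5 = 0 \left(-2 + 16\right) + 5 = 0 \cdot 14 + 5 = 0 + 5 = 5$)
$\sqrt{-28308 + I{\left(O{\left(J \right)} \right)}} = \sqrt{-28308 + 5} = \sqrt{-28303} = i \sqrt{28303}$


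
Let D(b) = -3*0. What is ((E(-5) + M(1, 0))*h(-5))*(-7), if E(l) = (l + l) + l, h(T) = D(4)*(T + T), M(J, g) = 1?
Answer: 0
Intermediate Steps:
D(b) = 0
h(T) = 0 (h(T) = 0*(T + T) = 0*(2*T) = 0)
E(l) = 3*l (E(l) = 2*l + l = 3*l)
((E(-5) + M(1, 0))*h(-5))*(-7) = ((3*(-5) + 1)*0)*(-7) = ((-15 + 1)*0)*(-7) = -14*0*(-7) = 0*(-7) = 0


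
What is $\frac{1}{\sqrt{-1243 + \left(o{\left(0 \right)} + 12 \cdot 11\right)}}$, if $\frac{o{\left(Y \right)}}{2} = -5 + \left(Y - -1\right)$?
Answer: $- \frac{i \sqrt{1119}}{1119} \approx - 0.029894 i$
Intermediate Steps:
$o{\left(Y \right)} = -8 + 2 Y$ ($o{\left(Y \right)} = 2 \left(-5 + \left(Y - -1\right)\right) = 2 \left(-5 + \left(Y + 1\right)\right) = 2 \left(-5 + \left(1 + Y\right)\right) = 2 \left(-4 + Y\right) = -8 + 2 Y$)
$\frac{1}{\sqrt{-1243 + \left(o{\left(0 \right)} + 12 \cdot 11\right)}} = \frac{1}{\sqrt{-1243 + \left(\left(-8 + 2 \cdot 0\right) + 12 \cdot 11\right)}} = \frac{1}{\sqrt{-1243 + \left(\left(-8 + 0\right) + 132\right)}} = \frac{1}{\sqrt{-1243 + \left(-8 + 132\right)}} = \frac{1}{\sqrt{-1243 + 124}} = \frac{1}{\sqrt{-1119}} = \frac{1}{i \sqrt{1119}} = - \frac{i \sqrt{1119}}{1119}$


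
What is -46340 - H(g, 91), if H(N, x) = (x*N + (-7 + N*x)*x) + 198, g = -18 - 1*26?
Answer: 322467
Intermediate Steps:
g = -44 (g = -18 - 26 = -44)
H(N, x) = 198 + N*x + x*(-7 + N*x) (H(N, x) = (N*x + x*(-7 + N*x)) + 198 = 198 + N*x + x*(-7 + N*x))
-46340 - H(g, 91) = -46340 - (198 - 7*91 - 44*91 - 44*91²) = -46340 - (198 - 637 - 4004 - 44*8281) = -46340 - (198 - 637 - 4004 - 364364) = -46340 - 1*(-368807) = -46340 + 368807 = 322467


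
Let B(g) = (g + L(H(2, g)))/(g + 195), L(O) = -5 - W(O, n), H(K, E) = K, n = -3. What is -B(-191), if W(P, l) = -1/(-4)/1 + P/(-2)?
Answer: 781/16 ≈ 48.813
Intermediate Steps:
W(P, l) = ¼ - P/2 (W(P, l) = -1*(-¼)*1 + P*(-½) = (¼)*1 - P/2 = ¼ - P/2)
L(O) = -21/4 + O/2 (L(O) = -5 - (¼ - O/2) = -5 + (-¼ + O/2) = -21/4 + O/2)
B(g) = (-17/4 + g)/(195 + g) (B(g) = (g + (-21/4 + (½)*2))/(g + 195) = (g + (-21/4 + 1))/(195 + g) = (g - 17/4)/(195 + g) = (-17/4 + g)/(195 + g))
-B(-191) = -(-17/4 - 191)/(195 - 191) = -(-781)/(4*4) = -1*(-781/16) = 781/16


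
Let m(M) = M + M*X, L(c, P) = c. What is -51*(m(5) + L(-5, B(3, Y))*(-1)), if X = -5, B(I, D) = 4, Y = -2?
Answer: 765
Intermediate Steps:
m(M) = -4*M (m(M) = M + M*(-5) = M - 5*M = -4*M)
-51*(m(5) + L(-5, B(3, Y))*(-1)) = -51*(-4*5 - 5*(-1)) = -51*(-20 + 5) = -51*(-15) = 765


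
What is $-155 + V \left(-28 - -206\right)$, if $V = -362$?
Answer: $-64591$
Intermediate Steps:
$-155 + V \left(-28 - -206\right) = -155 - 362 \left(-28 - -206\right) = -155 - 362 \left(-28 + 206\right) = -155 - 64436 = -64591$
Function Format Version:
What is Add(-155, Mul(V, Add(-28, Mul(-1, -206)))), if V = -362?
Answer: -64591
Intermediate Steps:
Add(-155, Mul(V, Add(-28, Mul(-1, -206)))) = Add(-155, Mul(-362, Add(-28, Mul(-1, -206)))) = Add(-155, Mul(-362, Add(-28, 206))) = Add(-155, Mul(-362, 178)) = Add(-155, -64436) = -64591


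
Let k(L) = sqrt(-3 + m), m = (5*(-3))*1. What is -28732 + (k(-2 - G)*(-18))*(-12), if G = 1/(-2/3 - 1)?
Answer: -28732 + 648*I*sqrt(2) ≈ -28732.0 + 916.41*I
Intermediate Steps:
m = -15 (m = -15*1 = -15)
G = -3/5 (G = 1/(-2*1/3 - 1) = 1/(-2/3 - 1) = 1/(-5/3) = -3/5 ≈ -0.60000)
k(L) = 3*I*sqrt(2) (k(L) = sqrt(-3 - 15) = sqrt(-18) = 3*I*sqrt(2))
-28732 + (k(-2 - G)*(-18))*(-12) = -28732 + ((3*I*sqrt(2))*(-18))*(-12) = -28732 - 54*I*sqrt(2)*(-12) = -28732 + 648*I*sqrt(2)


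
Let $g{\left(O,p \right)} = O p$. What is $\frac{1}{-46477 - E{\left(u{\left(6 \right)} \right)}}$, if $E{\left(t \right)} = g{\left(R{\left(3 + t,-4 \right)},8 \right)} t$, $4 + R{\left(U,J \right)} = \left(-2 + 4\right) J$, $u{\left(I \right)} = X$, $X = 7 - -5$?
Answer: $- \frac{1}{45325} \approx -2.2063 \cdot 10^{-5}$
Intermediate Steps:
$X = 12$ ($X = 7 + 5 = 12$)
$u{\left(I \right)} = 12$
$R{\left(U,J \right)} = -4 + 2 J$ ($R{\left(U,J \right)} = -4 + \left(-2 + 4\right) J = -4 + 2 J$)
$E{\left(t \right)} = - 96 t$ ($E{\left(t \right)} = \left(-4 + 2 \left(-4\right)\right) 8 t = \left(-4 - 8\right) 8 t = \left(-12\right) 8 t = - 96 t$)
$\frac{1}{-46477 - E{\left(u{\left(6 \right)} \right)}} = \frac{1}{-46477 - \left(-96\right) 12} = \frac{1}{-46477 - -1152} = \frac{1}{-46477 + 1152} = \frac{1}{-45325} = - \frac{1}{45325}$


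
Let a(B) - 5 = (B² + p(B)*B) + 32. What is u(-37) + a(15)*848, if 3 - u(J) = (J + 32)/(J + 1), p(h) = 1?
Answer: 8456359/36 ≈ 2.3490e+5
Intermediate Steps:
u(J) = 3 - (32 + J)/(1 + J) (u(J) = 3 - (J + 32)/(J + 1) = 3 - (32 + J)/(1 + J))
a(B) = 37 + B + B² (a(B) = 5 + ((B² + 1*B) + 32) = 5 + ((B² + B) + 32) = 5 + ((B + B²) + 32) = 5 + (32 + B + B²) = 37 + B + B²)
u(-37) + a(15)*848 = (-29 + 2*(-37))/(1 - 37) + (37 + 15 + 15²)*848 = (-29 - 74)/(-36) + (37 + 15 + 225)*848 = -1/36*(-103) + 277*848 = 103/36 + 234896 = 8456359/36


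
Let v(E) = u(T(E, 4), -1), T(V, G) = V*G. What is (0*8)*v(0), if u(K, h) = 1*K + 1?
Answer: 0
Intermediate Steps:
T(V, G) = G*V
u(K, h) = 1 + K (u(K, h) = K + 1 = 1 + K)
v(E) = 1 + 4*E
(0*8)*v(0) = (0*8)*(1 + 4*0) = 0*(1 + 0) = 0*1 = 0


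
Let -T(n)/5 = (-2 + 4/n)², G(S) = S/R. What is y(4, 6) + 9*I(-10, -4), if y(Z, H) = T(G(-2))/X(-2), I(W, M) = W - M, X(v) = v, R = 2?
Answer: 36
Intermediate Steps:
G(S) = S/2
T(n) = -5*(-2 + 4/n)²
y(Z, H) = 90 (y(Z, H) = -20*(-2 + (½)*(-2))²/((½)*(-2))²/(-2) = -20*(-2 - 1)²/(-1)²*(-½) = -20*1*(-3)²*(-½) = -20*1*9*(-½) = -180*(-½) = 90)
y(4, 6) + 9*I(-10, -4) = 90 + 9*(-10 - 1*(-4)) = 90 + 9*(-10 + 4) = 90 + 9*(-6) = 90 - 54 = 36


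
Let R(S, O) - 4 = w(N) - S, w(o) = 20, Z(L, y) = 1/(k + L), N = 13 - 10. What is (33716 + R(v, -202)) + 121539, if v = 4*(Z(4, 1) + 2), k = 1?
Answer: 776351/5 ≈ 1.5527e+5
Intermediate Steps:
N = 3
Z(L, y) = 1/(1 + L)
v = 44/5 (v = 4*(1/(1 + 4) + 2) = 4*(1/5 + 2) = 4*(⅕ + 2) = 4*(11/5) = 44/5 ≈ 8.8000)
R(S, O) = 24 - S (R(S, O) = 4 + (20 - S) = 24 - S)
(33716 + R(v, -202)) + 121539 = (33716 + (24 - 1*44/5)) + 121539 = (33716 + (24 - 44/5)) + 121539 = (33716 + 76/5) + 121539 = 168656/5 + 121539 = 776351/5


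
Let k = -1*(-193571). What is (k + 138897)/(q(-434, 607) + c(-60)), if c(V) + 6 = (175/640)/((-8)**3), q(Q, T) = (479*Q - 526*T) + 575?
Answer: -21788622848/34511192099 ≈ -0.63135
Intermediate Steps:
q(Q, T) = 575 - 526*T + 479*Q (q(Q, T) = (-526*T + 479*Q) + 575 = 575 - 526*T + 479*Q)
k = 193571
c(V) = -393251/65536 (c(V) = -6 + (175/640)/((-8)**3) = -6 + (175*(1/640))/(-512) = -6 + (35/128)*(-1/512) = -6 - 35/65536 = -393251/65536)
(k + 138897)/(q(-434, 607) + c(-60)) = (193571 + 138897)/((575 - 526*607 + 479*(-434)) - 393251/65536) = 332468/((575 - 319282 - 207886) - 393251/65536) = 332468/(-526593 - 393251/65536) = 332468/(-34511192099/65536) = 332468*(-65536/34511192099) = -21788622848/34511192099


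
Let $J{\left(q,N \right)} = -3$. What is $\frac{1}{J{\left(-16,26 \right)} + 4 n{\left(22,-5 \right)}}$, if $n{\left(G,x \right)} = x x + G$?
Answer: $\frac{1}{185} \approx 0.0054054$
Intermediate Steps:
$n{\left(G,x \right)} = G + x^{2}$ ($n{\left(G,x \right)} = x^{2} + G = G + x^{2}$)
$\frac{1}{J{\left(-16,26 \right)} + 4 n{\left(22,-5 \right)}} = \frac{1}{-3 + 4 \left(22 + \left(-5\right)^{2}\right)} = \frac{1}{-3 + 4 \left(22 + 25\right)} = \frac{1}{-3 + 4 \cdot 47} = \frac{1}{-3 + 188} = \frac{1}{185}$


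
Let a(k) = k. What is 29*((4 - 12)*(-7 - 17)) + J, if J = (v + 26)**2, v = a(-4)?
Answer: 6052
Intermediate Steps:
v = -4
J = 484 (J = (-4 + 26)**2 = 22**2 = 484)
29*((4 - 12)*(-7 - 17)) + J = 29*((4 - 12)*(-7 - 17)) + 484 = 29*(-8*(-24)) + 484 = 29*192 + 484 = 5568 + 484 = 6052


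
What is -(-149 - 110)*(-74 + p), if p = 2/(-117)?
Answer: -2242940/117 ≈ -19170.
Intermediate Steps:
p = -2/117 (p = 2*(-1/117) = -2/117 ≈ -0.017094)
-(-149 - 110)*(-74 + p) = -(-149 - 110)*(-74 - 2/117) = -(-259)*(-8660)/117 = -1*2242940/117 = -2242940/117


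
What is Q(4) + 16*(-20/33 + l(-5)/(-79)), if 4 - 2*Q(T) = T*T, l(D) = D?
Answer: -38282/2607 ≈ -14.684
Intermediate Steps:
Q(T) = 2 - T²/2 (Q(T) = 2 - T*T/2 = 2 - T²/2)
Q(4) + 16*(-20/33 + l(-5)/(-79)) = (2 - ½*4²) + 16*(-20/33 - 5/(-79)) = (2 - ½*16) + 16*(-20*1/33 - 5*(-1/79)) = (2 - 8) + 16*(-20/33 + 5/79) = -6 + 16*(-1415/2607) = -6 - 22640/2607 = -38282/2607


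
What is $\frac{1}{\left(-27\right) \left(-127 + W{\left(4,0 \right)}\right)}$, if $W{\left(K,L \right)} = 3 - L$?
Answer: $\frac{1}{3348} \approx 0.00029869$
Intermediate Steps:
$\frac{1}{\left(-27\right) \left(-127 + W{\left(4,0 \right)}\right)} = \frac{1}{\left(-27\right) \left(-127 + \left(3 - 0\right)\right)} = \frac{1}{\left(-27\right) \left(-127 + \left(3 + 0\right)\right)} = \frac{1}{\left(-27\right) \left(-127 + 3\right)} = \frac{1}{\left(-27\right) \left(-124\right)} = \frac{1}{3348}$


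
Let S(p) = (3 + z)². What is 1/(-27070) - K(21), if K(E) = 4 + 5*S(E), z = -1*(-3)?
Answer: -4980881/27070 ≈ -184.00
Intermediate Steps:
z = 3
S(p) = 36 (S(p) = (3 + 3)² = 6² = 36)
K(E) = 184 (K(E) = 4 + 5*36 = 4 + 180 = 184)
1/(-27070) - K(21) = 1/(-27070) - 1*184 = -1/27070 - 184 = -4980881/27070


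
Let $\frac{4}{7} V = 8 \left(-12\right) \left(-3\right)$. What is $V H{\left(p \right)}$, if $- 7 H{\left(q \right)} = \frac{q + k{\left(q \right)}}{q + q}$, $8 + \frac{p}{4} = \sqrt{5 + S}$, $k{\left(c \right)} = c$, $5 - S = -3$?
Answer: $-72$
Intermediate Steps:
$S = 8$ ($S = 5 - -3 = 5 + 3 = 8$)
$p = -32 + 4 \sqrt{13}$ ($p = -32 + 4 \sqrt{5 + 8} = -32 + 4 \sqrt{13} \approx -17.578$)
$H{\left(q \right)} = - \frac{1}{7}$ ($H{\left(q \right)} = - \frac{\left(q + q\right) \frac{1}{q + q}}{7} = - \frac{2 q \frac{1}{2 q}}{7} = \left(- \frac{1}{7}\right) 1 = - \frac{1}{7}$)
$V = 504$ ($V = \frac{7 \cdot 8 \left(-12\right) \left(-3\right)}{4} = \frac{7 \left(\left(-96\right) \left(-3\right)\right)}{4} = \frac{7}{4} \cdot 288 = 504$)
$V H{\left(p \right)} = 504 \left(- \frac{1}{7}\right) = -72$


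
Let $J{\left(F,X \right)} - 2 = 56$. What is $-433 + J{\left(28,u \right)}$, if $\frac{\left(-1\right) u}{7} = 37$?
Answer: $-375$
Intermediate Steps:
$u = -259$ ($u = \left(-7\right) 37 = -259$)
$J{\left(F,X \right)} = 58$ ($J{\left(F,X \right)} = 2 + 56 = 58$)
$-433 + J{\left(28,u \right)} = -433 + 58 = -375$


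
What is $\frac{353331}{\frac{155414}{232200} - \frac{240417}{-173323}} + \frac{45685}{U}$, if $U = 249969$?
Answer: $\frac{1777283768399035448485}{10343923209704109} \approx 1.7182 \cdot 10^{5}$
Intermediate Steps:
$\frac{353331}{\frac{155414}{232200} - \frac{240417}{-173323}} + \frac{45685}{U} = \frac{353331}{\frac{155414}{232200} - \frac{240417}{-173323}} + \frac{45685}{249969} = \frac{353331}{155414 \cdot \frac{1}{232200} - - \frac{240417}{173323}} + 45685 \cdot \frac{1}{249969} = \frac{353331}{\frac{77707}{116100} + \frac{240417}{173323}} + \frac{45685}{249969} = \frac{353331}{\frac{41380824061}{20122800300}} + \frac{45685}{249969} = 353331 \cdot \frac{20122800300}{41380824061} + \frac{45685}{249969} = \frac{7110009152799300}{41380824061} + \frac{45685}{249969} = \frac{1777283768399035448485}{10343923209704109}$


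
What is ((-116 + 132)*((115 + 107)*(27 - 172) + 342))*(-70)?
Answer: 35669760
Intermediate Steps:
((-116 + 132)*((115 + 107)*(27 - 172) + 342))*(-70) = (16*(222*(-145) + 342))*(-70) = (16*(-32190 + 342))*(-70) = (16*(-31848))*(-70) = -509568*(-70) = 35669760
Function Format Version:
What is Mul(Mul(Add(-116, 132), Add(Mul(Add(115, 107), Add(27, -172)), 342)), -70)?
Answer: 35669760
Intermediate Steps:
Mul(Mul(Add(-116, 132), Add(Mul(Add(115, 107), Add(27, -172)), 342)), -70) = Mul(Mul(16, Add(Mul(222, -145), 342)), -70) = Mul(Mul(16, Add(-32190, 342)), -70) = Mul(Mul(16, -31848), -70) = Mul(-509568, -70) = 35669760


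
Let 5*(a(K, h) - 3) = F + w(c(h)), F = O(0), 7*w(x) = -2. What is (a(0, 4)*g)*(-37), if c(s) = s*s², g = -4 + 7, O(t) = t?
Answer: -11433/35 ≈ -326.66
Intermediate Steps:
g = 3
c(s) = s³
w(x) = -2/7 (w(x) = (⅐)*(-2) = -2/7)
F = 0
a(K, h) = 103/35 (a(K, h) = 3 + (0 - 2/7)/5 = 3 + (⅕)*(-2/7) = 3 - 2/35 = 103/35)
(a(0, 4)*g)*(-37) = ((103/35)*3)*(-37) = (309/35)*(-37) = -11433/35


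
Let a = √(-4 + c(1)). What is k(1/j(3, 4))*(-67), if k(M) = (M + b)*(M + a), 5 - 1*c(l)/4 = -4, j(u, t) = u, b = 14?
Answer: -2881/9 - 11524*√2/3 ≈ -5752.6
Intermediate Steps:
c(l) = 36 (c(l) = 20 - 4*(-4) = 20 + 16 = 36)
a = 4*√2 (a = √(-4 + 36) = √32 = 4*√2 ≈ 5.6569)
k(M) = (14 + M)*(M + 4*√2) (k(M) = (M + 14)*(M + 4*√2) = (14 + M)*(M + 4*√2))
k(1/j(3, 4))*(-67) = ((1/3)² + 14/3 + 56*√2 + 4*√2/3)*(-67) = ((⅓)² + 14*(⅓) + 56*√2 + 4*(⅓)*√2)*(-67) = (⅑ + 14/3 + 56*√2 + 4*√2/3)*(-67) = (43/9 + 172*√2/3)*(-67) = -2881/9 - 11524*√2/3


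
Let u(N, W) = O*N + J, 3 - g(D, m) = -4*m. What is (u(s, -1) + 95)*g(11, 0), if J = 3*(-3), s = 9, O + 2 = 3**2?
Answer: 447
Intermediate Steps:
g(D, m) = 3 + 4*m (g(D, m) = 3 - (-4)*m = 3 + 4*m)
O = 7 (O = -2 + 3**2 = -2 + 9 = 7)
J = -9
u(N, W) = -9 + 7*N (u(N, W) = 7*N - 9 = -9 + 7*N)
(u(s, -1) + 95)*g(11, 0) = ((-9 + 7*9) + 95)*(3 + 4*0) = ((-9 + 63) + 95)*(3 + 0) = (54 + 95)*3 = 149*3 = 447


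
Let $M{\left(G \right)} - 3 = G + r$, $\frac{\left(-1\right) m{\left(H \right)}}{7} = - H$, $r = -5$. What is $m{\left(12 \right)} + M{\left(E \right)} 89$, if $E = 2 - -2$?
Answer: $262$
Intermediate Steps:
$m{\left(H \right)} = 7 H$ ($m{\left(H \right)} = - 7 \left(- H\right) = 7 H$)
$E = 4$ ($E = 2 + 2 = 4$)
$M{\left(G \right)} = -2 + G$ ($M{\left(G \right)} = 3 + \left(G - 5\right) = 3 + \left(-5 + G\right) = -2 + G$)
$m{\left(12 \right)} + M{\left(E \right)} 89 = 7 \cdot 12 + \left(-2 + 4\right) 89 = 84 + 2 \cdot 89 = 84 + 178 = 262$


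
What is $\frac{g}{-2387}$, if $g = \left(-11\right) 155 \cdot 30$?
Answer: $\frac{150}{7} \approx 21.429$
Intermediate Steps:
$g = -51150$ ($g = \left(-1705\right) 30 = -51150$)
$\frac{g}{-2387} = - \frac{51150}{-2387} = \left(-51150\right) \left(- \frac{1}{2387}\right) = \frac{150}{7}$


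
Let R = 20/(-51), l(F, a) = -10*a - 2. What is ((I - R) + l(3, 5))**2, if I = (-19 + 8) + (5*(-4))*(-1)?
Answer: 4721929/2601 ≈ 1815.4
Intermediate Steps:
I = 9 (I = -11 - 20*(-1) = -11 + 20 = 9)
l(F, a) = -2 - 10*a
R = -20/51 (R = 20*(-1/51) = -20/51 ≈ -0.39216)
((I - R) + l(3, 5))**2 = ((9 - 1*(-20/51)) + (-2 - 10*5))**2 = ((9 + 20/51) + (-2 - 50))**2 = (479/51 - 52)**2 = (-2173/51)**2 = 4721929/2601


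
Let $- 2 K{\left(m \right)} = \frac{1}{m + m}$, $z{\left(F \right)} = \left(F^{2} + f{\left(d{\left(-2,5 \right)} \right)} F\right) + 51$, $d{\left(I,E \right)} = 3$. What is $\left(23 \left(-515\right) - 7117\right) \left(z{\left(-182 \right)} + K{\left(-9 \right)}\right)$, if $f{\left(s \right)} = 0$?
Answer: $- \frac{11323167781}{18} \approx -6.2906 \cdot 10^{8}$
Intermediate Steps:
$z{\left(F \right)} = 51 + F^{2}$ ($z{\left(F \right)} = \left(F^{2} + 0 F\right) + 51 = \left(F^{2} + 0\right) + 51 = F^{2} + 51 = 51 + F^{2}$)
$K{\left(m \right)} = - \frac{1}{4 m}$ ($K{\left(m \right)} = - \frac{1}{2 \left(m + m\right)} = - \frac{1}{2 \cdot 2 m} = - \frac{\frac{1}{2} \frac{1}{m}}{2} = - \frac{1}{4 m}$)
$\left(23 \left(-515\right) - 7117\right) \left(z{\left(-182 \right)} + K{\left(-9 \right)}\right) = \left(23 \left(-515\right) - 7117\right) \left(\left(51 + \left(-182\right)^{2}\right) - \frac{1}{4 \left(-9\right)}\right) = \left(-11845 - 7117\right) \left(\left(51 + 33124\right) - - \frac{1}{36}\right) = - 18962 \left(33175 + \frac{1}{36}\right) = \left(-18962\right) \frac{1194301}{36} = - \frac{11323167781}{18}$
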